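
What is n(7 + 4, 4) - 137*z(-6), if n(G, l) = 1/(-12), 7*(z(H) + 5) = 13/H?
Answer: 20365/28 ≈ 727.32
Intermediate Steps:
z(H) = -5 + 13/(7*H) (z(H) = -5 + (13/H)/7 = -5 + 13/(7*H))
n(G, l) = -1/12
n(7 + 4, 4) - 137*z(-6) = -1/12 - 137*(-5 + (13/7)/(-6)) = -1/12 - 137*(-5 + (13/7)*(-⅙)) = -1/12 - 137*(-5 - 13/42) = -1/12 - 137*(-223/42) = -1/12 + 30551/42 = 20365/28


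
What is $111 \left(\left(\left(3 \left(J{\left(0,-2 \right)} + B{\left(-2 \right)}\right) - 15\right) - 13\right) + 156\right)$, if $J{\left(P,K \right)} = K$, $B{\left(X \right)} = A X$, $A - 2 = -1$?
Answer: $12876$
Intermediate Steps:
$A = 1$ ($A = 2 - 1 = 1$)
$B{\left(X \right)} = X$ ($B{\left(X \right)} = 1 X = X$)
$111 \left(\left(\left(3 \left(J{\left(0,-2 \right)} + B{\left(-2 \right)}\right) - 15\right) - 13\right) + 156\right) = 111 \left(\left(\left(3 \left(-2 - 2\right) - 15\right) - 13\right) + 156\right) = 111 \left(\left(\left(3 \left(-4\right) - 15\right) - 13\right) + 156\right) = 111 \left(\left(\left(-12 - 15\right) - 13\right) + 156\right) = 111 \left(\left(-27 - 13\right) + 156\right) = 111 \left(-40 + 156\right) = 111 \cdot 116 = 12876$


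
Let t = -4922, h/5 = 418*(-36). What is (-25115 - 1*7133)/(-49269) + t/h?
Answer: 40436993/56166660 ≈ 0.71995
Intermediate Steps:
h = -75240 (h = 5*(418*(-36)) = 5*(-15048) = -75240)
(-25115 - 1*7133)/(-49269) + t/h = (-25115 - 1*7133)/(-49269) - 4922/(-75240) = (-25115 - 7133)*(-1/49269) - 4922*(-1/75240) = -32248*(-1/49269) + 2461/37620 = 32248/49269 + 2461/37620 = 40436993/56166660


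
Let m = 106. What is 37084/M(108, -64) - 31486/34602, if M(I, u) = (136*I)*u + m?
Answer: -7719422651/8130829863 ≈ -0.94940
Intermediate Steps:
M(I, u) = 106 + 136*I*u (M(I, u) = (136*I)*u + 106 = 136*I*u + 106 = 106 + 136*I*u)
37084/M(108, -64) - 31486/34602 = 37084/(106 + 136*108*(-64)) - 31486/34602 = 37084/(106 - 940032) - 31486*1/34602 = 37084/(-939926) - 15743/17301 = 37084*(-1/939926) - 15743/17301 = -18542/469963 - 15743/17301 = -7719422651/8130829863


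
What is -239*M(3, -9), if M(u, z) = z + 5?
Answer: 956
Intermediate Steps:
M(u, z) = 5 + z
-239*M(3, -9) = -239*(5 - 9) = -239*(-4) = 956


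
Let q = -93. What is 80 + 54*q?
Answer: -4942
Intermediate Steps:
80 + 54*q = 80 + 54*(-93) = 80 - 5022 = -4942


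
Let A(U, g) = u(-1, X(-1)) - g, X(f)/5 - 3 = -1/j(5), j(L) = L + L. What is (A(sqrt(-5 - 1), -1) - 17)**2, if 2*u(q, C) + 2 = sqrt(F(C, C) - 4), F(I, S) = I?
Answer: (68 - sqrt(42))**2/16 ≈ 236.54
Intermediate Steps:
j(L) = 2*L
X(f) = 29/2 (X(f) = 15 + 5*(-1/(2*5)) = 15 + 5*(-1/10) = 15 - 1/2 = 29/2)
u(q, C) = -1 + sqrt(-4 + C)/2 (u(q, C) = -1 + sqrt(C - 4)/2 = -1 + sqrt(-4 + C)/2)
A(U, g) = -1 - g + sqrt(42)/4 (A(U, g) = (-1 + sqrt(-4 + 29/2)/2) - g = (-1 + sqrt(21/2)/2) - g = (-1 + (sqrt(42)/2)/2) - g = (-1 + sqrt(42)/4) - g = -1 - g + sqrt(42)/4)
(A(sqrt(-5 - 1), -1) - 17)**2 = ((-1 - 1*(-1) + sqrt(42)/4) - 17)**2 = ((-1 + 1 + sqrt(42)/4) - 17)**2 = (sqrt(42)/4 - 17)**2 = (-17 + sqrt(42)/4)**2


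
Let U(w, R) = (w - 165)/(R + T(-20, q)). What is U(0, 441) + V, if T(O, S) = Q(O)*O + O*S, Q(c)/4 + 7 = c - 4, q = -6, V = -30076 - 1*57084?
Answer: -265053725/3041 ≈ -87160.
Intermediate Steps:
V = -87160 (V = -30076 - 57084 = -87160)
Q(c) = -44 + 4*c (Q(c) = -28 + 4*(c - 4) = -28 + 4*(-4 + c) = -28 + (-16 + 4*c) = -44 + 4*c)
T(O, S) = O*S + O*(-44 + 4*O) (T(O, S) = (-44 + 4*O)*O + O*S = O*(-44 + 4*O) + O*S = O*S + O*(-44 + 4*O))
U(w, R) = (-165 + w)/(2600 + R) (U(w, R) = (w - 165)/(R - 20*(-44 - 6 + 4*(-20))) = (-165 + w)/(R - 20*(-44 - 6 - 80)) = (-165 + w)/(R - 20*(-130)) = (-165 + w)/(R + 2600) = (-165 + w)/(2600 + R))
U(0, 441) + V = (-165 + 0)/(2600 + 441) - 87160 = -165/3041 - 87160 = -265053725/3041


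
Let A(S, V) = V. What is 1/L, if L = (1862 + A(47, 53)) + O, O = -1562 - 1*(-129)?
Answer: 1/482 ≈ 0.0020747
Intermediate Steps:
O = -1433 (O = -1562 + 129 = -1433)
L = 482 (L = (1862 + 53) - 1433 = 1915 - 1433 = 482)
1/L = 1/482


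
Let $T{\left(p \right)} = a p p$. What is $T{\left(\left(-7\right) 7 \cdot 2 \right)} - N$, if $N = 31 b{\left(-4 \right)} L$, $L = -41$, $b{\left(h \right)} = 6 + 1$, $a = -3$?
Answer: $-19915$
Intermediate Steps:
$b{\left(h \right)} = 7$
$T{\left(p \right)} = - 3 p^{2}$ ($T{\left(p \right)} = - 3 p p = - 3 p^{2}$)
$N = -8897$ ($N = 31 \cdot 7 \left(-41\right) = 217 \left(-41\right) = -8897$)
$T{\left(\left(-7\right) 7 \cdot 2 \right)} - N = - 3 \left(\left(-7\right) 7 \cdot 2\right)^{2} - -8897 = - 3 \left(\left(-49\right) 2\right)^{2} + 8897 = - 3 \left(-98\right)^{2} + 8897 = \left(-3\right) 9604 + 8897 = -28812 + 8897 = -19915$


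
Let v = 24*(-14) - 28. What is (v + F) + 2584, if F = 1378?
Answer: 3598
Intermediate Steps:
v = -364 (v = -336 - 28 = -364)
(v + F) + 2584 = (-364 + 1378) + 2584 = 1014 + 2584 = 3598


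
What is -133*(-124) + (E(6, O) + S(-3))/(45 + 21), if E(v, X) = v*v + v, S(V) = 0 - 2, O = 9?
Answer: 544256/33 ≈ 16493.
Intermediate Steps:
S(V) = -2
E(v, X) = v + v² (E(v, X) = v² + v = v + v²)
-133*(-124) + (E(6, O) + S(-3))/(45 + 21) = -133*(-124) + (6*(1 + 6) - 2)/(45 + 21) = 16492 + (6*7 - 2)/66 = 16492 + (42 - 2)*(1/66) = 16492 + 40*(1/66) = 16492 + 20/33 = 544256/33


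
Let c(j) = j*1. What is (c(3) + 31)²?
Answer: 1156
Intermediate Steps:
c(j) = j
(c(3) + 31)² = (3 + 31)² = 34² = 1156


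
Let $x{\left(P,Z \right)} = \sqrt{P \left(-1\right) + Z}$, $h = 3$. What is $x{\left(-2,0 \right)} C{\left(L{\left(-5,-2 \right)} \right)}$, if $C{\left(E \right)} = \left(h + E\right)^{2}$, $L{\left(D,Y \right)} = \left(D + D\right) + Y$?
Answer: $81 \sqrt{2} \approx 114.55$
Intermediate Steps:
$x{\left(P,Z \right)} = \sqrt{Z - P}$ ($x{\left(P,Z \right)} = \sqrt{- P + Z} = \sqrt{Z - P}$)
$L{\left(D,Y \right)} = Y + 2 D$ ($L{\left(D,Y \right)} = 2 D + Y = Y + 2 D$)
$C{\left(E \right)} = \left(3 + E\right)^{2}$
$x{\left(-2,0 \right)} C{\left(L{\left(-5,-2 \right)} \right)} = \sqrt{0 - -2} \left(3 + \left(-2 + 2 \left(-5\right)\right)\right)^{2} = \sqrt{0 + 2} \left(3 - 12\right)^{2} = \sqrt{2} \left(3 - 12\right)^{2} = \sqrt{2} \left(-9\right)^{2} = \sqrt{2} \cdot 81 = 81 \sqrt{2}$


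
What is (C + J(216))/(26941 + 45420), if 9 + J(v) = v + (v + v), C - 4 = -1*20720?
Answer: -20077/72361 ≈ -0.27746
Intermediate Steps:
C = -20716 (C = 4 - 1*20720 = 4 - 20720 = -20716)
J(v) = -9 + 3*v (J(v) = -9 + (v + (v + v)) = -9 + (v + 2*v) = -9 + 3*v)
(C + J(216))/(26941 + 45420) = (-20716 + (-9 + 3*216))/(26941 + 45420) = (-20716 + (-9 + 648))/72361 = (-20716 + 639)*(1/72361) = -20077*1/72361 = -20077/72361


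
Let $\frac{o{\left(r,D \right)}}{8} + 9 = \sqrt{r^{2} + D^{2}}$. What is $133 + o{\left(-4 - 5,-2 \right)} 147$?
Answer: $-10451 + 1176 \sqrt{85} \approx 391.18$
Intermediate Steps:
$o{\left(r,D \right)} = -72 + 8 \sqrt{D^{2} + r^{2}}$ ($o{\left(r,D \right)} = -72 + 8 \sqrt{r^{2} + D^{2}} = -72 + 8 \sqrt{D^{2} + r^{2}}$)
$133 + o{\left(-4 - 5,-2 \right)} 147 = 133 + \left(-72 + 8 \sqrt{\left(-2\right)^{2} + \left(-4 - 5\right)^{2}}\right) 147 = 133 + \left(-72 + 8 \sqrt{4 + \left(-9\right)^{2}}\right) 147 = 133 + \left(-72 + 8 \sqrt{4 + 81}\right) 147 = 133 + \left(-72 + 8 \sqrt{85}\right) 147 = 133 - \left(10584 - 1176 \sqrt{85}\right) = -10451 + 1176 \sqrt{85}$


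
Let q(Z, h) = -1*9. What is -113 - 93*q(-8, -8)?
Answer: 724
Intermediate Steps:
q(Z, h) = -9
-113 - 93*q(-8, -8) = -113 - 93*(-9) = -113 + 837 = 724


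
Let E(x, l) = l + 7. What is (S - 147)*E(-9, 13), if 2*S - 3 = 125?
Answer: -1660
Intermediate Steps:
E(x, l) = 7 + l
S = 64 (S = 3/2 + (½)*125 = 3/2 + 125/2 = 64)
(S - 147)*E(-9, 13) = (64 - 147)*(7 + 13) = -83*20 = -1660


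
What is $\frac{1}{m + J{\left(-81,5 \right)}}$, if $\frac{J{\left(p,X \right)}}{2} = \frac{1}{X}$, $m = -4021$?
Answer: $- \frac{5}{20103} \approx -0.00024872$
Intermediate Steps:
$J{\left(p,X \right)} = \frac{2}{X}$
$\frac{1}{m + J{\left(-81,5 \right)}} = \frac{1}{-4021 + \frac{2}{5}} = \frac{1}{- \frac{20103}{5}} = - \frac{5}{20103}$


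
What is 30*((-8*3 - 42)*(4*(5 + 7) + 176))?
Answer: -443520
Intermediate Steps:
30*((-8*3 - 42)*(4*(5 + 7) + 176)) = 30*((-24 - 42)*(4*12 + 176)) = 30*(-66*(48 + 176)) = 30*(-66*224) = 30*(-14784) = -443520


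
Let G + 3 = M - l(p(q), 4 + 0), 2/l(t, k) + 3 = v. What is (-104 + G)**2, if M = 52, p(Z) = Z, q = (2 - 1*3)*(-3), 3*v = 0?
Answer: 26569/9 ≈ 2952.1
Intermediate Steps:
v = 0 (v = (1/3)*0 = 0)
q = 3 (q = (2 - 3)*(-3) = -1*(-3) = 3)
l(t, k) = -2/3 (l(t, k) = 2/(-3 + 0) = 2/(-3) = 2*(-1/3) = -2/3)
G = 149/3 (G = -3 + (52 - 1*(-2/3)) = -3 + (52 + 2/3) = -3 + 158/3 = 149/3 ≈ 49.667)
(-104 + G)**2 = (-104 + 149/3)**2 = (-163/3)**2 = 26569/9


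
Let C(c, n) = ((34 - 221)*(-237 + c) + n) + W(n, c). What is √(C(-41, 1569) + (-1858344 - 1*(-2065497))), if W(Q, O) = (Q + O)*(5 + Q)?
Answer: 2*√666445 ≈ 1632.7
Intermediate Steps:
W(Q, O) = (5 + Q)*(O + Q) (W(Q, O) = (O + Q)*(5 + Q) = (5 + Q)*(O + Q))
C(c, n) = 44319 + n² - 182*c + 6*n + c*n (C(c, n) = ((34 - 221)*(-237 + c) + n) + (n² + 5*c + 5*n + c*n) = (-187*(-237 + c) + n) + (n² + 5*c + 5*n + c*n) = ((44319 - 187*c) + n) + (n² + 5*c + 5*n + c*n) = (44319 + n - 187*c) + (n² + 5*c + 5*n + c*n) = 44319 + n² - 182*c + 6*n + c*n)
√(C(-41, 1569) + (-1858344 - 1*(-2065497))) = √((44319 + 1569² - 182*(-41) + 6*1569 - 41*1569) + (-1858344 - 1*(-2065497))) = √((44319 + 2461761 + 7462 + 9414 - 64329) + (-1858344 + 2065497)) = √(2458627 + 207153) = √2665780 = 2*√666445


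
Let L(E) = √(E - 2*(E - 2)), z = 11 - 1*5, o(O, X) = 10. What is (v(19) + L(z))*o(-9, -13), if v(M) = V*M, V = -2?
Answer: -380 + 10*I*√2 ≈ -380.0 + 14.142*I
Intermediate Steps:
z = 6 (z = 11 - 5 = 6)
v(M) = -2*M
L(E) = √(4 - E) (L(E) = √(E - 2*(-2 + E)) = √(E + (4 - 2*E)) = √(4 - E))
(v(19) + L(z))*o(-9, -13) = (-2*19 + √(4 - 1*6))*10 = (-38 + √(4 - 6))*10 = (-38 + √(-2))*10 = (-38 + I*√2)*10 = -380 + 10*I*√2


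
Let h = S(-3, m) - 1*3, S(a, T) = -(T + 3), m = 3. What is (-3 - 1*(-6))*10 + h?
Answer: 21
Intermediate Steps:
S(a, T) = -3 - T (S(a, T) = -(3 + T) = -3 - T)
h = -9 (h = (-3 - 1*3) - 1*3 = (-3 - 3) - 3 = -6 - 3 = -9)
(-3 - 1*(-6))*10 + h = (-3 - 1*(-6))*10 - 9 = (-3 + 6)*10 - 9 = 3*10 - 9 = 30 - 9 = 21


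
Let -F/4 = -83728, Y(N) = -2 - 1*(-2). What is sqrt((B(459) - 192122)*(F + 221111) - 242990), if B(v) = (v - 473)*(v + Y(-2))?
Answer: I*sqrt(110397497594) ≈ 3.3226e+5*I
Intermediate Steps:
Y(N) = 0 (Y(N) = -2 + 2 = 0)
B(v) = v*(-473 + v) (B(v) = (v - 473)*(v + 0) = (-473 + v)*v = v*(-473 + v))
F = 334912 (F = -4*(-83728) = 334912)
sqrt((B(459) - 192122)*(F + 221111) - 242990) = sqrt((459*(-473 + 459) - 192122)*(334912 + 221111) - 242990) = sqrt((459*(-14) - 192122)*556023 - 242990) = sqrt((-6426 - 192122)*556023 - 242990) = sqrt(-198548*556023 - 242990) = sqrt(-110397254604 - 242990) = sqrt(-110397497594) = I*sqrt(110397497594)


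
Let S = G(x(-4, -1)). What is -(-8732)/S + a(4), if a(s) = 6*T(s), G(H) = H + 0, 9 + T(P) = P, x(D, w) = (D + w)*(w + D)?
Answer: 7982/25 ≈ 319.28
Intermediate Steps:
x(D, w) = (D + w)**2 (x(D, w) = (D + w)*(D + w) = (D + w)**2)
T(P) = -9 + P
G(H) = H
S = 25 (S = (-4 - 1)**2 = (-5)**2 = 25)
a(s) = -54 + 6*s (a(s) = 6*(-9 + s) = -54 + 6*s)
-(-8732)/S + a(4) = -(-8732)/25 + (-54 + 6*4) = -(-8732)/25 + (-54 + 24) = -74*(-118/25) - 30 = 8732/25 - 30 = 7982/25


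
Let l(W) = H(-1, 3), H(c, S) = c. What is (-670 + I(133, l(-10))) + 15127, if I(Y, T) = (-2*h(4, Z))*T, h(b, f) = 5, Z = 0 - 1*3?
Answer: 14467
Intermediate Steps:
Z = -3 (Z = 0 - 3 = -3)
l(W) = -1
I(Y, T) = -10*T (I(Y, T) = (-2*5)*T = -10*T)
(-670 + I(133, l(-10))) + 15127 = (-670 - 10*(-1)) + 15127 = (-670 + 10) + 15127 = -660 + 15127 = 14467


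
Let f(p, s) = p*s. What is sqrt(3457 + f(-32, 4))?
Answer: sqrt(3329) ≈ 57.698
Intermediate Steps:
sqrt(3457 + f(-32, 4)) = sqrt(3457 - 32*4) = sqrt(3457 - 128) = sqrt(3329)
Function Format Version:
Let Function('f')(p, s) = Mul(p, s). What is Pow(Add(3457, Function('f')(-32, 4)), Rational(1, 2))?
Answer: Pow(3329, Rational(1, 2)) ≈ 57.698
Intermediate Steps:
Pow(Add(3457, Function('f')(-32, 4)), Rational(1, 2)) = Pow(Add(3457, Mul(-32, 4)), Rational(1, 2)) = Pow(Add(3457, -128), Rational(1, 2)) = Pow(3329, Rational(1, 2))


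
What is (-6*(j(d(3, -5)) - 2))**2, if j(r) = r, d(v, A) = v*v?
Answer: 1764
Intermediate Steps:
d(v, A) = v**2
(-6*(j(d(3, -5)) - 2))**2 = (-6*(3**2 - 2))**2 = (-6*(9 - 2))**2 = (-6*7)**2 = (-42)**2 = 1764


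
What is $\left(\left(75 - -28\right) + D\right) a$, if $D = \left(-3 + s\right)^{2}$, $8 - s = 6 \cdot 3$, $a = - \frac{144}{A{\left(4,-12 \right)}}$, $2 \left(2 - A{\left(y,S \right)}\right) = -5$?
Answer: $-8704$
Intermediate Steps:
$A{\left(y,S \right)} = \frac{9}{2}$ ($A{\left(y,S \right)} = 2 - - \frac{5}{2} = 2 + \frac{5}{2} = \frac{9}{2}$)
$a = -32$ ($a = - \frac{144}{\frac{9}{2}} = \left(-144\right) \frac{2}{9} = -32$)
$s = -10$ ($s = 8 - 6 \cdot 3 = 8 - 18 = -10$)
$D = 169$ ($D = \left(-3 - 10\right)^{2} = \left(-13\right)^{2} = 169$)
$\left(\left(75 - -28\right) + D\right) a = \left(\left(75 - -28\right) + 169\right) \left(-32\right) = \left(\left(75 + 28\right) + 169\right) \left(-32\right) = \left(103 + 169\right) \left(-32\right) = 272 \left(-32\right) = -8704$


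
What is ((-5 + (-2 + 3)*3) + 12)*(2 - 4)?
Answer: -20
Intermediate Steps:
((-5 + (-2 + 3)*3) + 12)*(2 - 4) = ((-5 + 1*3) + 12)*(-2) = ((-5 + 3) + 12)*(-2) = (-2 + 12)*(-2) = 10*(-2) = -20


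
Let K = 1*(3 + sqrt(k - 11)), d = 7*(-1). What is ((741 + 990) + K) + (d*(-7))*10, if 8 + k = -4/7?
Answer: 2224 + I*sqrt(959)/7 ≈ 2224.0 + 4.424*I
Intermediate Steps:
k = -60/7 (k = -8 - 4/7 = -60/7 ≈ -8.5714)
d = -7
K = 3 + I*sqrt(959)/7 (K = 1*(3 + sqrt(-60/7 - 11)) = 1*(3 + sqrt(-137/7)) = 1*(3 + I*sqrt(959)/7) = 3 + I*sqrt(959)/7 ≈ 3.0 + 4.424*I)
((741 + 990) + K) + (d*(-7))*10 = ((741 + 990) + (3 + I*sqrt(959)/7)) - 7*(-7)*10 = (1731 + (3 + I*sqrt(959)/7)) + 49*10 = (1734 + I*sqrt(959)/7) + 490 = 2224 + I*sqrt(959)/7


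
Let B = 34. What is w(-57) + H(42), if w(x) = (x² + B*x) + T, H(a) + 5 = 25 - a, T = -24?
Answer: 1265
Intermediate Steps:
H(a) = 20 - a (H(a) = -5 + (25 - a) = 20 - a)
w(x) = -24 + x² + 34*x (w(x) = (x² + 34*x) - 24 = -24 + x² + 34*x)
w(-57) + H(42) = (-24 + (-57)² + 34*(-57)) + (20 - 1*42) = (-24 + 3249 - 1938) + (20 - 42) = 1287 - 22 = 1265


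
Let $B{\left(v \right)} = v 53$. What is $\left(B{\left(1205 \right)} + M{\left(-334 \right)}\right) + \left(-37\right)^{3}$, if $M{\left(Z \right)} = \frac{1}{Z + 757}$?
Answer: $\frac{5588677}{423} \approx 13212.0$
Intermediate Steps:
$B{\left(v \right)} = 53 v$
$M{\left(Z \right)} = \frac{1}{757 + Z}$
$\left(B{\left(1205 \right)} + M{\left(-334 \right)}\right) + \left(-37\right)^{3} = \left(53 \cdot 1205 + \frac{1}{757 - 334}\right) + \left(-37\right)^{3} = \left(63865 + \frac{1}{423}\right) - 50653 = \frac{27014896}{423} - 50653 = \frac{5588677}{423}$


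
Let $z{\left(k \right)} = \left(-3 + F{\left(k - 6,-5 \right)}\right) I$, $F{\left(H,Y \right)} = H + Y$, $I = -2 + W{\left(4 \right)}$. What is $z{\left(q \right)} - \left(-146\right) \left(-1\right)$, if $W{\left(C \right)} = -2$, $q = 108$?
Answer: $-522$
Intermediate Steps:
$I = -4$ ($I = -2 - 2 = -4$)
$z{\left(k \right)} = 56 - 4 k$ ($z{\left(k \right)} = \left(-3 + \left(\left(k - 6\right) - 5\right)\right) \left(-4\right) = \left(-3 + \left(\left(-6 + k\right) - 5\right)\right) \left(-4\right) = \left(-3 + \left(-11 + k\right)\right) \left(-4\right) = \left(-14 + k\right) \left(-4\right) = 56 - 4 k$)
$z{\left(q \right)} - \left(-146\right) \left(-1\right) = \left(56 - 432\right) - \left(-146\right) \left(-1\right) = \left(56 - 432\right) - 146 = -376 - 146 = -522$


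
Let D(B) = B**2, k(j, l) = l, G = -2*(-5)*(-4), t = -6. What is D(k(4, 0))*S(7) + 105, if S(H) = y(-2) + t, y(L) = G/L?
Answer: 105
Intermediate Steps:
G = -40 (G = 10*(-4) = -40)
y(L) = -40/L
S(H) = 14 (S(H) = -40/(-2) - 6 = -40*(-1/2) - 6 = 20 - 6 = 14)
D(k(4, 0))*S(7) + 105 = 0**2*14 + 105 = 0*14 + 105 = 0 + 105 = 105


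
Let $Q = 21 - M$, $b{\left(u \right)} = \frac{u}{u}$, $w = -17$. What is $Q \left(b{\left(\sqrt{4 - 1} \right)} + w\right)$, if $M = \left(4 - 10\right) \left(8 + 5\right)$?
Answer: $-1584$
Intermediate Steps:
$M = -78$ ($M = \left(-6\right) 13 = -78$)
$b{\left(u \right)} = 1$
$Q = 99$ ($Q = 21 - -78 = 21 + 78 = 99$)
$Q \left(b{\left(\sqrt{4 - 1} \right)} + w\right) = 99 \left(1 - 17\right) = 99 \left(-16\right) = -1584$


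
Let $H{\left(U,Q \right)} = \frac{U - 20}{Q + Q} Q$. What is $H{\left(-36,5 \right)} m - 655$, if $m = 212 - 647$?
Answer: $11525$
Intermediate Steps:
$m = -435$ ($m = 212 - 647 = -435$)
$H{\left(U,Q \right)} = -10 + \frac{U}{2}$ ($H{\left(U,Q \right)} = \frac{-20 + U}{2 Q} Q = -10 + \frac{U}{2}$)
$H{\left(-36,5 \right)} m - 655 = \left(-10 + \frac{1}{2} \left(-36\right)\right) \left(-435\right) - 655 = \left(-10 - 18\right) \left(-435\right) - 655 = \left(-28\right) \left(-435\right) - 655 = 12180 - 655 = 11525$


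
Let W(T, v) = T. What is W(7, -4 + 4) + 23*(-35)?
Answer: -798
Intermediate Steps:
W(7, -4 + 4) + 23*(-35) = 7 + 23*(-35) = 7 - 805 = -798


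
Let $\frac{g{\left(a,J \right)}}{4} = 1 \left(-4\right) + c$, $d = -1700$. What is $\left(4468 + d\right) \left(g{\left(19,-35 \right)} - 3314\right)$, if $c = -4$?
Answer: $-9261728$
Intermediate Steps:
$g{\left(a,J \right)} = -32$ ($g{\left(a,J \right)} = 4 \left(1 \left(-4\right) - 4\right) = 4 \left(-4 - 4\right) = 4 \left(-8\right) = -32$)
$\left(4468 + d\right) \left(g{\left(19,-35 \right)} - 3314\right) = \left(4468 - 1700\right) \left(-32 - 3314\right) = 2768 \left(-3346\right) = -9261728$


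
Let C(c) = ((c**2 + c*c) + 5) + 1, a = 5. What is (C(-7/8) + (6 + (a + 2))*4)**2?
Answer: 3629025/1024 ≈ 3544.0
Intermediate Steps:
C(c) = 6 + 2*c**2 (C(c) = ((c**2 + c**2) + 5) + 1 = (2*c**2 + 5) + 1 = (5 + 2*c**2) + 1 = 6 + 2*c**2)
(C(-7/8) + (6 + (a + 2))*4)**2 = ((6 + 2*(-7/8)**2) + (6 + (5 + 2))*4)**2 = ((6 + 2*(-7*1/8)**2) + (6 + 7)*4)**2 = ((6 + 2*(-7/8)**2) + 13*4)**2 = ((6 + 2*(49/64)) + 52)**2 = ((6 + 49/32) + 52)**2 = (241/32 + 52)**2 = (1905/32)**2 = 3629025/1024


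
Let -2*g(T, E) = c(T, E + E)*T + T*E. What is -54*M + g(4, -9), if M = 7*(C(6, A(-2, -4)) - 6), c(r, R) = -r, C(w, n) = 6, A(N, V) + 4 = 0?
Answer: 26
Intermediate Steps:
A(N, V) = -4 (A(N, V) = -4 + 0 = -4)
g(T, E) = T**2/2 - E*T/2 (g(T, E) = -((-T)*T + T*E)/2 = -(-T**2 + E*T)/2 = T**2/2 - E*T/2)
M = 0 (M = 7*(6 - 6) = 7*0 = 0)
-54*M + g(4, -9) = -54*0 + (1/2)*4*(4 - 1*(-9)) = 0 + (1/2)*4*(4 + 9) = 0 + (1/2)*4*13 = 0 + 26 = 26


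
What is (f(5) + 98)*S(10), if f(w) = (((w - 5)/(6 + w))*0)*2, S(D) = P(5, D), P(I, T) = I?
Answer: 490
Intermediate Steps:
S(D) = 5
f(w) = 0 (f(w) = (((-5 + w)/(6 + w))*0)*2 = 0*2 = 0)
(f(5) + 98)*S(10) = (0 + 98)*5 = 98*5 = 490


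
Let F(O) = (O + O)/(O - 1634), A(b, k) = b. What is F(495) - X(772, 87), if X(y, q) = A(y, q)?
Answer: -880298/1139 ≈ -772.87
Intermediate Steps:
X(y, q) = y
F(O) = 2*O/(-1634 + O) (F(O) = (2*O)/(-1634 + O) = 2*O/(-1634 + O))
F(495) - X(772, 87) = 2*495/(-1634 + 495) - 1*772 = 2*495/(-1139) - 772 = 2*495*(-1/1139) - 772 = -990/1139 - 772 = -880298/1139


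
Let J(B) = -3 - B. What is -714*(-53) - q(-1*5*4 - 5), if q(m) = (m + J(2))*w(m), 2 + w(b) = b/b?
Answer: 37812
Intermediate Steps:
w(b) = -1 (w(b) = -2 + b/b = -2 + 1 = -1)
q(m) = 5 - m (q(m) = (m + (-3 - 1*2))*(-1) = (m + (-3 - 2))*(-1) = (m - 5)*(-1) = (-5 + m)*(-1) = 5 - m)
-714*(-53) - q(-1*5*4 - 5) = -714*(-53) - (5 - (-1*5*4 - 5)) = 37842 - (5 - (-5*4 - 5)) = 37842 - (5 - (-20 - 5)) = 37842 - (5 - 1*(-25)) = 37842 - (5 + 25) = 37842 - 1*30 = 37842 - 30 = 37812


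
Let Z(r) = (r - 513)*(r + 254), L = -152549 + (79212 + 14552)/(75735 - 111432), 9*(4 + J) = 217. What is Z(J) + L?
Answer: -277250195447/963819 ≈ -2.8766e+5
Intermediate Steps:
J = 181/9 (J = -4 + (⅑)*217 = -4 + 217/9 = 181/9 ≈ 20.111)
L = -5445635417/35697 (L = -152549 + 93764/(-35697) = -152549 + 93764*(-1/35697) = -152549 - 93764/35697 = -5445635417/35697 ≈ -1.5255e+5)
Z(r) = (-513 + r)*(254 + r)
Z(J) + L = (-130302 + (181/9)² - 259*181/9) - 5445635417/35697 = (-130302 + 32761/81 - 46879/9) - 5445635417/35697 = -10943612/81 - 5445635417/35697 = -277250195447/963819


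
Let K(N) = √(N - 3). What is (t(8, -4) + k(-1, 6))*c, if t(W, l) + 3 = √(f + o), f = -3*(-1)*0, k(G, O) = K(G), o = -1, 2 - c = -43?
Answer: -135 + 135*I ≈ -135.0 + 135.0*I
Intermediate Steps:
c = 45 (c = 2 - 1*(-43) = 2 + 43 = 45)
K(N) = √(-3 + N)
k(G, O) = √(-3 + G)
f = 0 (f = 3*0 = 0)
t(W, l) = -3 + I (t(W, l) = -3 + √(0 - 1) = -3 + √(-1) = -3 + I)
(t(8, -4) + k(-1, 6))*c = ((-3 + I) + √(-3 - 1))*45 = ((-3 + I) + √(-4))*45 = ((-3 + I) + 2*I)*45 = (-3 + 3*I)*45 = -135 + 135*I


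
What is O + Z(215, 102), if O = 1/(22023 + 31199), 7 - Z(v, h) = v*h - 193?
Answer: -1156514059/53222 ≈ -21730.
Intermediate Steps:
Z(v, h) = 200 - h*v (Z(v, h) = 7 - (v*h - 193) = 7 - (h*v - 193) = 7 - (-193 + h*v) = 7 + (193 - h*v) = 200 - h*v)
O = 1/53222 ≈ 1.8789e-5
O + Z(215, 102) = 1/53222 + (200 - 1*102*215) = 1/53222 + (200 - 21930) = 1/53222 - 21730 = -1156514059/53222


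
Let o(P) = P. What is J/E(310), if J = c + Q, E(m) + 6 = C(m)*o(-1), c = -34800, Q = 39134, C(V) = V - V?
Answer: -2167/3 ≈ -722.33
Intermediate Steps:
C(V) = 0
E(m) = -6 (E(m) = -6 + 0*(-1) = -6 + 0 = -6)
J = 4334 (J = -34800 + 39134 = 4334)
J/E(310) = 4334/(-6) = 4334*(-⅙) = -2167/3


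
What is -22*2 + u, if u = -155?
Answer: -199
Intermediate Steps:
-22*2 + u = -22*2 - 155 = -44 - 155 = -199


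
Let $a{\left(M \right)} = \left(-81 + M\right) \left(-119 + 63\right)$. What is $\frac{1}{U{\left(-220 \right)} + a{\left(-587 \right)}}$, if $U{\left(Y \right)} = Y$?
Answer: $\frac{1}{37188} \approx 2.689 \cdot 10^{-5}$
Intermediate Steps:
$a{\left(M \right)} = 4536 - 56 M$ ($a{\left(M \right)} = \left(-81 + M\right) \left(-56\right) = 4536 - 56 M$)
$\frac{1}{U{\left(-220 \right)} + a{\left(-587 \right)}} = \frac{1}{-220 + \left(4536 - -32872\right)} = \frac{1}{-220 + \left(4536 + 32872\right)} = \frac{1}{-220 + 37408} = \frac{1}{37188}$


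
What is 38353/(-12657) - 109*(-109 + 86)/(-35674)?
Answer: -1399936021/451525818 ≈ -3.1005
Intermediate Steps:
38353/(-12657) - 109*(-109 + 86)/(-35674) = 38353*(-1/12657) - 109*(-23)*(-1/35674) = -38353/12657 + 2507*(-1/35674) = -38353/12657 - 2507/35674 = -1399936021/451525818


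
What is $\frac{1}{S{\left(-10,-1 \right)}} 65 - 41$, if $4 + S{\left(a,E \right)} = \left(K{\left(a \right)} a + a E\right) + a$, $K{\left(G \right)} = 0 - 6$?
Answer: $- \frac{2231}{56} \approx -39.839$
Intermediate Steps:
$K{\left(G \right)} = -6$ ($K{\left(G \right)} = 0 - 6 = -6$)
$S{\left(a,E \right)} = -4 - 5 a + E a$ ($S{\left(a,E \right)} = -4 + \left(\left(- 6 a + a E\right) + a\right) = -4 + \left(\left(- 6 a + E a\right) + a\right) = -4 + \left(- 5 a + E a\right) = -4 - 5 a + E a$)
$\frac{1}{S{\left(-10,-1 \right)}} 65 - 41 = \frac{1}{-4 - -50 - -10} \cdot 65 - 41 = \frac{1}{-4 + 50 + 10} \cdot 65 - 41 = \frac{1}{56} \cdot 65 - 41 = \frac{65}{56} - 41 = - \frac{2231}{56}$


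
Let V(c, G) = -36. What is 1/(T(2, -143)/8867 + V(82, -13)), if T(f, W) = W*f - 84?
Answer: -8867/319582 ≈ -0.027746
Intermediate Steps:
T(f, W) = -84 + W*f
1/(T(2, -143)/8867 + V(82, -13)) = 1/((-84 - 143*2)/8867 - 36) = 1/((-84 - 286)*(1/8867) - 36) = 1/(-370*1/8867 - 36) = 1/(-370/8867 - 36) = 1/(-319582/8867) = -8867/319582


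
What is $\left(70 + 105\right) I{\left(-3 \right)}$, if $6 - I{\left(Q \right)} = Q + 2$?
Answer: $1225$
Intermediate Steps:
$I{\left(Q \right)} = 4 - Q$ ($I{\left(Q \right)} = 6 - \left(Q + 2\right) = 6 - \left(2 + Q\right) = 4 - Q$)
$\left(70 + 105\right) I{\left(-3 \right)} = \left(70 + 105\right) \left(4 - -3\right) = 175 \left(4 + 3\right) = 175 \cdot 7 = 1225$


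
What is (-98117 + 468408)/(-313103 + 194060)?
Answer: -370291/119043 ≈ -3.1106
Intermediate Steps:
(-98117 + 468408)/(-313103 + 194060) = 370291/(-119043) = 370291*(-1/119043) = -370291/119043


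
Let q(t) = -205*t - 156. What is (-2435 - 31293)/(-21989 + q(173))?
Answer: 16864/28805 ≈ 0.58545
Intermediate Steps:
q(t) = -156 - 205*t
(-2435 - 31293)/(-21989 + q(173)) = (-2435 - 31293)/(-21989 + (-156 - 205*173)) = -33728/(-21989 + (-156 - 35465)) = -33728/(-21989 - 35621) = -33728/(-57610) = -33728*(-1/57610) = 16864/28805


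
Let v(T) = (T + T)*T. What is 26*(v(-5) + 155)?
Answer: 5330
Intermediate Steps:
v(T) = 2*T² (v(T) = (2*T)*T = 2*T²)
26*(v(-5) + 155) = 26*(2*(-5)² + 155) = 26*(2*25 + 155) = 26*(50 + 155) = 26*205 = 5330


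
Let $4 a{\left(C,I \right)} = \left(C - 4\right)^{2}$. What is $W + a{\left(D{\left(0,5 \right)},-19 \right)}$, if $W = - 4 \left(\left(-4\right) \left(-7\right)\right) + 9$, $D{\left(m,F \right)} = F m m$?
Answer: $-99$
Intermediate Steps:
$D{\left(m,F \right)} = F m^{2}$
$a{\left(C,I \right)} = \frac{\left(-4 + C\right)^{2}}{4}$ ($a{\left(C,I \right)} = \frac{\left(C - 4\right)^{2}}{4} = \frac{\left(-4 + C\right)^{2}}{4}$)
$W = -103$ ($W = \left(-4\right) 28 + 9 = -112 + 9 = -103$)
$W + a{\left(D{\left(0,5 \right)},-19 \right)} = -103 + \frac{\left(-4 + 5 \cdot 0^{2}\right)^{2}}{4} = -103 + \frac{\left(-4 + 5 \cdot 0\right)^{2}}{4} = -103 + \frac{\left(-4 + 0\right)^{2}}{4} = -103 + \frac{\left(-4\right)^{2}}{4} = -103 + \frac{1}{4} \cdot 16 = -103 + 4 = -99$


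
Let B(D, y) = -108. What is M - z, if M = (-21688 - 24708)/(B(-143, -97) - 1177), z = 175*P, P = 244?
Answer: -54823104/1285 ≈ -42664.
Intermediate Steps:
z = 42700 (z = 175*244 = 42700)
M = 46396/1285 (M = (-21688 - 24708)/(-108 - 1177) = -46396/(-1285) = -46396*(-1/1285) = 46396/1285 ≈ 36.106)
M - z = 46396/1285 - 1*42700 = 46396/1285 - 42700 = -54823104/1285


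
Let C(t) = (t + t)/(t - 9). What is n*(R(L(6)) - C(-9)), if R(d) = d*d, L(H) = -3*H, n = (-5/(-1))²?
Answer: 8075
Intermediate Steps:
C(t) = 2*t/(-9 + t) (C(t) = (2*t)/(-9 + t) = 2*t/(-9 + t))
n = 25 (n = (-5*(-1))² = 5² = 25)
R(d) = d²
n*(R(L(6)) - C(-9)) = 25*((-3*6)² - 2*(-9)/(-9 - 9)) = 25*((-18)² - 2*(-9)/(-18)) = 25*(324 - 2*(-9)*(-1)/18) = 25*(324 - 1*1) = 25*(324 - 1) = 25*323 = 8075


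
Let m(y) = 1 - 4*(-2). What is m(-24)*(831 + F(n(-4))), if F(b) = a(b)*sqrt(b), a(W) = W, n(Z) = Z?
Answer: 7479 - 72*I ≈ 7479.0 - 72.0*I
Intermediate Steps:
m(y) = 9 (m(y) = 1 + 8 = 9)
F(b) = b**(3/2) (F(b) = b*sqrt(b) = b**(3/2))
m(-24)*(831 + F(n(-4))) = 9*(831 + (-4)**(3/2)) = 9*(831 - 8*I) = 7479 - 72*I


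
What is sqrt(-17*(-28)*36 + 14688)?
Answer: 12*sqrt(221) ≈ 178.39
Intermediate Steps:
sqrt(-17*(-28)*36 + 14688) = sqrt(476*36 + 14688) = sqrt(17136 + 14688) = sqrt(31824) = 12*sqrt(221)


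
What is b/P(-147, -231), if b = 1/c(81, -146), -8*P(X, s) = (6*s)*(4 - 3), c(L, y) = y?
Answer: -2/50589 ≈ -3.9534e-5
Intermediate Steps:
P(X, s) = -3*s/4 (P(X, s) = -6*s*(4 - 3)/8 = -6*s/8 = -3*s/4)
b = -1/146 (b = 1/(-146) = -1/146 ≈ -0.0068493)
b/P(-147, -231) = -1/(146*((-¾*(-231)))) = -1/(146*693/4) = -1/146*4/693 = -2/50589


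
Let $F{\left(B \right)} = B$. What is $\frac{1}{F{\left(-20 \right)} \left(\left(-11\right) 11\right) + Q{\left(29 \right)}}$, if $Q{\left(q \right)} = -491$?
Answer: $\frac{1}{1929} \approx 0.0005184$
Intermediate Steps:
$\frac{1}{F{\left(-20 \right)} \left(\left(-11\right) 11\right) + Q{\left(29 \right)}} = \frac{1}{- 20 \left(\left(-11\right) 11\right) - 491} = \frac{1}{\left(-20\right) \left(-121\right) - 491} = \frac{1}{2420 - 491} = \frac{1}{1929}$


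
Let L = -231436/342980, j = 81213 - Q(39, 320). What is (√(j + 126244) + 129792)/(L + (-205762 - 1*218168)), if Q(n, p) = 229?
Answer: -11129015040/36349935709 - 171490*√51807/36349935709 ≈ -0.30724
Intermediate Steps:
j = 80984 (j = 81213 - 1*229 = 81213 - 229 = 80984)
L = -57859/85745 (L = -231436*1/342980 = -57859/85745 ≈ -0.67478)
(√(j + 126244) + 129792)/(L + (-205762 - 1*218168)) = (√(80984 + 126244) + 129792)/(-57859/85745 + (-205762 - 1*218168)) = (√207228 + 129792)/(-57859/85745 + (-205762 - 218168)) = (2*√51807 + 129792)/(-57859/85745 - 423930) = (129792 + 2*√51807)/(-36349935709/85745) = (129792 + 2*√51807)*(-85745/36349935709) = -11129015040/36349935709 - 171490*√51807/36349935709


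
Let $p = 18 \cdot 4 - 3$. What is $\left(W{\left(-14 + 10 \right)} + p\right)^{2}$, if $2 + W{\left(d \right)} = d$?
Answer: $3969$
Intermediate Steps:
$W{\left(d \right)} = -2 + d$
$p = 69$ ($p = 72 - 3 = 69$)
$\left(W{\left(-14 + 10 \right)} + p\right)^{2} = \left(\left(-2 + \left(-14 + 10\right)\right) + 69\right)^{2} = \left(\left(-2 - 4\right) + 69\right)^{2} = \left(-6 + 69\right)^{2} = 63^{2} = 3969$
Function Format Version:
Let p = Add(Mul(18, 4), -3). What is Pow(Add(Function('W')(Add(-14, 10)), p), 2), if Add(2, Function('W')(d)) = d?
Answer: 3969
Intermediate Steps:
Function('W')(d) = Add(-2, d)
p = 69 (p = Add(72, -3) = 69)
Pow(Add(Function('W')(Add(-14, 10)), p), 2) = Pow(Add(Add(-2, Add(-14, 10)), 69), 2) = Pow(Add(Add(-2, -4), 69), 2) = Pow(Add(-6, 69), 2) = Pow(63, 2) = 3969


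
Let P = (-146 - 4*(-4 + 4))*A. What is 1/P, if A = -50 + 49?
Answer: 1/146 ≈ 0.0068493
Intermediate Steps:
A = -1
P = 146 (P = (-146 - 4*(-4 + 4))*(-1) = (-146 - 4*0)*(-1) = (-146 + 0)*(-1) = -146*(-1) = 146)
1/P = 1/146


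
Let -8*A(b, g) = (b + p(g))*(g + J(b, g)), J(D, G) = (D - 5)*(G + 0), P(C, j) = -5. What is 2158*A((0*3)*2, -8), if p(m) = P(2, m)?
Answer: 43160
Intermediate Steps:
J(D, G) = G*(-5 + D) (J(D, G) = (-5 + D)*G = G*(-5 + D))
p(m) = -5
A(b, g) = -(-5 + b)*(g + g*(-5 + b))/8 (A(b, g) = -(b - 5)*(g + g*(-5 + b))/8 = -(-5 + b)*(g + g*(-5 + b))/8)
2158*A((0*3)*2, -8) = 2158*((⅛)*(-8)*(-20 - ((0*3)*2)² + 9*((0*3)*2))) = 2158*((⅛)*(-8)*(-20 - (0*2)² + 9*(0*2))) = 2158*((⅛)*(-8)*(-20 - 1*0² + 9*0)) = 2158*((⅛)*(-8)*(-20 - 1*0 + 0)) = 2158*((⅛)*(-8)*(-20 + 0 + 0)) = 2158*((⅛)*(-8)*(-20)) = 2158*20 = 43160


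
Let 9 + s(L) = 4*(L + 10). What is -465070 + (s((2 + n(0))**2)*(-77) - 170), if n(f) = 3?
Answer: -475327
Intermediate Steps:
s(L) = 31 + 4*L (s(L) = -9 + 4*(L + 10) = -9 + 4*(10 + L) = -9 + (40 + 4*L) = 31 + 4*L)
-465070 + (s((2 + n(0))**2)*(-77) - 170) = -465070 + ((31 + 4*(2 + 3)**2)*(-77) - 170) = -465070 + ((31 + 4*5**2)*(-77) - 170) = -465070 + ((31 + 4*25)*(-77) - 170) = -465070 + ((31 + 100)*(-77) - 170) = -465070 + (131*(-77) - 170) = -465070 + (-10087 - 170) = -465070 - 10257 = -475327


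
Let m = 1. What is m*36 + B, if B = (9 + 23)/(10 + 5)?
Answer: 572/15 ≈ 38.133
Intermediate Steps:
B = 32/15 ≈ 2.1333
m*36 + B = 1*36 + 32/15 = 36 + 32/15 = 572/15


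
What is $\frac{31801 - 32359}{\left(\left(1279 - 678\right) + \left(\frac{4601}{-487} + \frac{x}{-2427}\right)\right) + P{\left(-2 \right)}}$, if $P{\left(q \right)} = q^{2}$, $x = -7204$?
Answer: $- \frac{329763771}{353710433} \approx -0.9323$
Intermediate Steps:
$\frac{31801 - 32359}{\left(\left(1279 - 678\right) + \left(\frac{4601}{-487} + \frac{x}{-2427}\right)\right) + P{\left(-2 \right)}} = \frac{31801 - 32359}{\left(\left(1279 - 678\right) + \left(\frac{4601}{-487} - \frac{7204}{-2427}\right)\right) + \left(-2\right)^{2}} = - \frac{558}{\left(601 + \left(4601 \left(- \frac{1}{487}\right) - - \frac{7204}{2427}\right)\right) + 4} = - \frac{558}{\left(601 + \left(- \frac{4601}{487} + \frac{7204}{2427}\right)\right) + 4} = - \frac{558}{\left(601 - \frac{7658279}{1181949}\right) + 4} = - \frac{558}{\frac{702693070}{1181949} + 4} = - \frac{558}{\frac{707420866}{1181949}} = \left(-558\right) \frac{1181949}{707420866} = - \frac{329763771}{353710433}$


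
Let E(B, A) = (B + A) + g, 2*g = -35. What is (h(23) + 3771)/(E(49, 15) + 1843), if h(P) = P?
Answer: 7588/3779 ≈ 2.0079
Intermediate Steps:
g = -35/2 (g = (½)*(-35) = -35/2 ≈ -17.500)
E(B, A) = -35/2 + A + B (E(B, A) = (B + A) - 35/2 = (A + B) - 35/2 = -35/2 + A + B)
(h(23) + 3771)/(E(49, 15) + 1843) = (23 + 3771)/((-35/2 + 15 + 49) + 1843) = 3794/(93/2 + 1843) = 3794/(3779/2) = 3794*(2/3779) = 7588/3779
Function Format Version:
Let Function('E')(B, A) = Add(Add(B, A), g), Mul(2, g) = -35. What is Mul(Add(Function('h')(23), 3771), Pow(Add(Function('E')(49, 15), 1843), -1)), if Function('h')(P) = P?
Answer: Rational(7588, 3779) ≈ 2.0079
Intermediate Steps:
g = Rational(-35, 2) (g = Mul(Rational(1, 2), -35) = Rational(-35, 2) ≈ -17.500)
Function('E')(B, A) = Add(Rational(-35, 2), A, B) (Function('E')(B, A) = Add(Add(B, A), Rational(-35, 2)) = Add(Add(A, B), Rational(-35, 2)) = Add(Rational(-35, 2), A, B))
Mul(Add(Function('h')(23), 3771), Pow(Add(Function('E')(49, 15), 1843), -1)) = Mul(Add(23, 3771), Pow(Add(Add(Rational(-35, 2), 15, 49), 1843), -1)) = Mul(3794, Pow(Add(Rational(93, 2), 1843), -1)) = Mul(3794, Pow(Rational(3779, 2), -1)) = Mul(3794, Rational(2, 3779)) = Rational(7588, 3779)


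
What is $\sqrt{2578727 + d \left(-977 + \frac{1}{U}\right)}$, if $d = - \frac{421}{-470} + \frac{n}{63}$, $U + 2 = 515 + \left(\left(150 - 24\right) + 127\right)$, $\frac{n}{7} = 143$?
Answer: $\frac{\sqrt{338278856210245}}{11490} \approx 1600.7$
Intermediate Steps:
$n = 1001$ ($n = 7 \cdot 143 = 1001$)
$U = 766$ ($U = -2 + \left(515 + \left(\left(150 - 24\right) + 127\right)\right) = -2 + \left(515 + \left(126 + 127\right)\right) = -2 + \left(515 + 253\right) = -2 + 768 = 766$)
$d = \frac{70999}{4230}$ ($d = - \frac{421}{-470} + \frac{1001}{63} = \left(-421\right) \left(- \frac{1}{470}\right) + 1001 \cdot \frac{1}{63} = \frac{421}{470} + \frac{143}{9} = \frac{70999}{4230} \approx 16.785$)
$\sqrt{2578727 + d \left(-977 + \frac{1}{U}\right)} = \sqrt{2578727 + \frac{70999 \left(-977 + \frac{1}{766}\right)}{4230}} = \sqrt{2578727 + \frac{70999}{4230} \left(- \frac{748381}{766}\right)} = \sqrt{2578727 - \frac{1130517077}{68940}} = \sqrt{\frac{176646922303}{68940}} = \frac{\sqrt{338278856210245}}{11490}$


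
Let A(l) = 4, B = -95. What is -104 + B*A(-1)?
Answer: -484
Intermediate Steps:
-104 + B*A(-1) = -104 - 95*4 = -104 - 380 = -484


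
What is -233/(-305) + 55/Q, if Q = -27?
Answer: -10484/8235 ≈ -1.2731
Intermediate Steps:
-233/(-305) + 55/Q = -233/(-305) + 55/(-27) = -233*(-1/305) + 55*(-1/27) = 233/305 - 55/27 = -10484/8235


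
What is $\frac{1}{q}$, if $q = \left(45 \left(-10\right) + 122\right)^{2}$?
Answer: $\frac{1}{107584} \approx 9.2951 \cdot 10^{-6}$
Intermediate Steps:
$q = 107584$ ($q = \left(-450 + 122\right)^{2} = \left(-328\right)^{2} = 107584$)
$\frac{1}{q} = \frac{1}{107584}$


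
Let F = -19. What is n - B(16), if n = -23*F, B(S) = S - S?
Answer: 437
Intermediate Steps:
B(S) = 0
n = 437 (n = -23*(-19) = 437)
n - B(16) = 437 - 1*0 = 437 + 0 = 437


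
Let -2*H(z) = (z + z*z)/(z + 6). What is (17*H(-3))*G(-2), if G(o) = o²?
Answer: -68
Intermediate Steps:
H(z) = -(z + z²)/(2*(6 + z)) (H(z) = -(z + z*z)/(2*(z + 6)) = -(z + z²)/(2*(6 + z)))
(17*H(-3))*G(-2) = (17*(-1*(-3)*(1 - 3)/(12 + 2*(-3))))*(-2)² = (17*(-1*(-3)*(-2)/(12 - 6)))*4 = (17*(-1*(-3)*(-2)/6))*4 = (17*(-1*(-3)*⅙*(-2)))*4 = (17*(-1))*4 = -17*4 = -68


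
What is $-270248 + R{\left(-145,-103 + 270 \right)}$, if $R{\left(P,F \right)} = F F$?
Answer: $-242359$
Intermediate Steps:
$R{\left(P,F \right)} = F^{2}$
$-270248 + R{\left(-145,-103 + 270 \right)} = -270248 + \left(-103 + 270\right)^{2} = -270248 + 167^{2} = -270248 + 27889 = -242359$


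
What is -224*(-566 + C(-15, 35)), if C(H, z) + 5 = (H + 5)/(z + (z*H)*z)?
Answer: 16755408/131 ≈ 1.2790e+5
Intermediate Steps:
C(H, z) = -5 + (5 + H)/(z + H*z²) (C(H, z) = -5 + (H + 5)/(z + (z*H)*z) = -5 + (5 + H)/(z + (H*z)*z) = -5 + (5 + H)/(z + H*z²))
-224*(-566 + C(-15, 35)) = -224*(-566 + (5 - 15 - 5*35 - 5*(-15)*35²)/(35*(1 - 15*35))) = -224*(-566 + (5 - 15 - 175 - 5*(-15)*1225)/(35*(1 - 525))) = -224*(-566 + (1/35)*(5 - 15 - 175 + 91875)/(-524)) = -224*(-566 + (1/35)*(-1/524)*91690) = -224*(-566 - 9169/1834) = -224*(-1047213/1834) = 16755408/131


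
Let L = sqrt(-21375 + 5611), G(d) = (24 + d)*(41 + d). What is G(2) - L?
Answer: 1118 - 2*I*sqrt(3941) ≈ 1118.0 - 125.55*I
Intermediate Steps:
L = 2*I*sqrt(3941) (L = sqrt(-15764) = 2*I*sqrt(3941) ≈ 125.55*I)
G(2) - L = (984 + 2**2 + 65*2) - 2*I*sqrt(3941) = (984 + 4 + 130) - 2*I*sqrt(3941) = 1118 - 2*I*sqrt(3941)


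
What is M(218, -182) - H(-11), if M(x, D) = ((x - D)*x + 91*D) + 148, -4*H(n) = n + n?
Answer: 141561/2 ≈ 70781.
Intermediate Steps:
H(n) = -n/2 (H(n) = -(n + n)/4 = -n/2)
M(x, D) = 148 + 91*D + x*(x - D) (M(x, D) = (x*(x - D) + 91*D) + 148 = (91*D + x*(x - D)) + 148 = 148 + 91*D + x*(x - D))
M(218, -182) - H(-11) = (148 + 218² + 91*(-182) - 1*(-182)*218) - (-1)*(-11)/2 = (148 + 47524 - 16562 + 39676) - 1*11/2 = 70786 - 11/2 = 141561/2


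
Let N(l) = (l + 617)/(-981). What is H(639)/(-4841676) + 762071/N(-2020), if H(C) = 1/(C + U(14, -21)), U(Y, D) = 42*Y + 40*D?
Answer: 1400783866571017009/2628841242636 ≈ 5.3285e+5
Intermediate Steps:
U(Y, D) = 40*D + 42*Y
H(C) = 1/(-252 + C) (H(C) = 1/(C + (40*(-21) + 42*14)) = 1/(C + (-840 + 588)) = 1/(C - 252) = 1/(-252 + C))
N(l) = -617/981 - l/981 (N(l) = (617 + l)*(-1/981) = -617/981 - l/981)
H(639)/(-4841676) + 762071/N(-2020) = 1/((-252 + 639)*(-4841676)) + 762071/(-617/981 - 1/981*(-2020)) = -1/4841676/387 + 762071/(-617/981 + 2020/981) = (1/387)*(-1/4841676) + 762071/(1403/981) = -1/1873728612 + 762071*(981/1403) = -1/1873728612 + 747591651/1403 = 1400783866571017009/2628841242636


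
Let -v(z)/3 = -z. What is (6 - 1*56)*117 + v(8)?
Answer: -5826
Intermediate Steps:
v(z) = 3*z (v(z) = -(-3)*z = 3*z)
(6 - 1*56)*117 + v(8) = (6 - 1*56)*117 + 3*8 = (6 - 56)*117 + 24 = -50*117 + 24 = -5850 + 24 = -5826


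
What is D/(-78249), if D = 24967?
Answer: -24967/78249 ≈ -0.31907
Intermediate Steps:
D/(-78249) = 24967/(-78249) = 24967*(-1/78249) = -24967/78249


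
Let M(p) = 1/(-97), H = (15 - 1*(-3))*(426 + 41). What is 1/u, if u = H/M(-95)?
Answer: -1/815382 ≈ -1.2264e-6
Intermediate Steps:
H = 8406 (H = (15 + 3)*467 = 18*467 = 8406)
M(p) = -1/97
u = -815382 (u = 8406/(-1/97) = 8406*(-97) = -815382)
1/u = 1/(-815382) = -1/815382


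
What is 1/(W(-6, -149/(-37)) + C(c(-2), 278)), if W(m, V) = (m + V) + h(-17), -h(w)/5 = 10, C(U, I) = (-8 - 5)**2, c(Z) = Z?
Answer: 37/4330 ≈ 0.0085450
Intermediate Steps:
C(U, I) = 169 (C(U, I) = (-13)**2 = 169)
h(w) = -50 (h(w) = -5*10 = -50)
W(m, V) = -50 + V + m (W(m, V) = (m + V) - 50 = (V + m) - 50 = -50 + V + m)
1/(W(-6, -149/(-37)) + C(c(-2), 278)) = 1/((-50 - 149/(-37) - 6) + 169) = 1/((-50 - 149*(-1/37) - 6) + 169) = 1/((-50 + 149/37 - 6) + 169) = 1/(-1923/37 + 169) = 1/(4330/37) = 37/4330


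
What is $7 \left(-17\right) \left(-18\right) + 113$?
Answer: $2255$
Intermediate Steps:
$7 \left(-17\right) \left(-18\right) + 113 = \left(-119\right) \left(-18\right) + 113 = 2142 + 113 = 2255$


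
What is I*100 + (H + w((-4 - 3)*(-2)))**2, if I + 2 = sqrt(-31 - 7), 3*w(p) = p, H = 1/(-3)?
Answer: -1631/9 + 100*I*sqrt(38) ≈ -181.22 + 616.44*I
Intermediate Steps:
H = -1/3 ≈ -0.33333
w(p) = p/3
I = -2 + I*sqrt(38) (I = -2 + sqrt(-31 - 7) = -2 + sqrt(-38) = -2 + I*sqrt(38) ≈ -2.0 + 6.1644*I)
I*100 + (H + w((-4 - 3)*(-2)))**2 = (-2 + I*sqrt(38))*100 + (-1/3 + ((-4 - 3)*(-2))/3)**2 = (-200 + 100*I*sqrt(38)) + (-1/3 + (-7*(-2))/3)**2 = (-200 + 100*I*sqrt(38)) + (-1/3 + (1/3)*14)**2 = (-200 + 100*I*sqrt(38)) + (-1/3 + 14/3)**2 = (-200 + 100*I*sqrt(38)) + (13/3)**2 = (-200 + 100*I*sqrt(38)) + 169/9 = -1631/9 + 100*I*sqrt(38)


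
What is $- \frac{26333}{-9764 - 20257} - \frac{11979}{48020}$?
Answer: $\frac{904889101}{1441608420} \approx 0.62769$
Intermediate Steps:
$- \frac{26333}{-9764 - 20257} - \frac{11979}{48020} = - \frac{26333}{-30021} - \frac{11979}{48020} = \left(-26333\right) \left(- \frac{1}{30021}\right) - \frac{11979}{48020} = \frac{26333}{30021} - \frac{11979}{48020} = \frac{904889101}{1441608420}$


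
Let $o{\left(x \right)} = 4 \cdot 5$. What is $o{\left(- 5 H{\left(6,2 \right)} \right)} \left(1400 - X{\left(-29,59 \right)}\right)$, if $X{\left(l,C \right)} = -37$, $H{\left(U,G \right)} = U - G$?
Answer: $28740$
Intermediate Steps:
$o{\left(x \right)} = 20$
$o{\left(- 5 H{\left(6,2 \right)} \right)} \left(1400 - X{\left(-29,59 \right)}\right) = 20 \left(1400 - -37\right) = 20 \left(1400 + 37\right) = 20 \cdot 1437 = 28740$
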